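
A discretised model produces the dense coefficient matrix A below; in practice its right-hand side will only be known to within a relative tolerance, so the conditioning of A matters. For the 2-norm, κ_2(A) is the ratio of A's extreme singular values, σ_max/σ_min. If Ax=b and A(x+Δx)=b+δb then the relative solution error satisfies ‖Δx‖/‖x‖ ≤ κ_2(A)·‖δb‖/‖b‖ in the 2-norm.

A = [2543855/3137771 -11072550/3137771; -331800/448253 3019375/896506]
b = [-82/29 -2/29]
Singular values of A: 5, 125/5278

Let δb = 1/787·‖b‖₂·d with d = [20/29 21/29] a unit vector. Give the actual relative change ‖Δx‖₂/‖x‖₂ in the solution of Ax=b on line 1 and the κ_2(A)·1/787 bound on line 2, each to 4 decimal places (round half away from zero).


largest singular value 5, smallest 125/5278
κ_2(A) = 5 / (125/5278) = 211.1200
perturbation bound = 211.1200·1/787 = 0.2683
solve Ax = b  →  x = [-82.4761 -18.1471]
‖b‖ = 2.8284, ‖x‖ = 84.4489
δb = ε·‖b‖·d = [0.0025 0.0026]; solving A·Δx = δb gives ‖Δx‖ = 0.1518
dividing the unrounded norms, ‖Δx‖/‖x‖ = 0.0018
tightness: 0.0018 against a bound of 0.2683 (unrounded ratio ≈ 0.0067)

0.0018
0.2683


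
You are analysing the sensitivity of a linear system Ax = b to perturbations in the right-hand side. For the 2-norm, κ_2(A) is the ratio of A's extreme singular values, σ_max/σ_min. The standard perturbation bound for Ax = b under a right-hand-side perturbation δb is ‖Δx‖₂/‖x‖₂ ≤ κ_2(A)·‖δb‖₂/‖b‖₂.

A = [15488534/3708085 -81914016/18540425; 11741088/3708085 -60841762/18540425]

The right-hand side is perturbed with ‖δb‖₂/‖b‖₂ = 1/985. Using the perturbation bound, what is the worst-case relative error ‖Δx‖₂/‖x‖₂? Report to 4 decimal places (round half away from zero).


0.2077

AᵀA = [15109913315716/549995774689 -79323060144384/2749978873445; -79323060144384/2749978873445 416465040820516/13749894367225]; tr = 944367269576/16349458225, det = 52128400/653978329
char-poly roots: 1444/25 and 902500/653978329
κ_2(A) = √(λ_max/λ_min) = √((1444/25) / (902500/653978329)) = 204.5840
bound on ‖Δx‖/‖x‖: κ·ε = 204.5840·1/985 = 0.2077


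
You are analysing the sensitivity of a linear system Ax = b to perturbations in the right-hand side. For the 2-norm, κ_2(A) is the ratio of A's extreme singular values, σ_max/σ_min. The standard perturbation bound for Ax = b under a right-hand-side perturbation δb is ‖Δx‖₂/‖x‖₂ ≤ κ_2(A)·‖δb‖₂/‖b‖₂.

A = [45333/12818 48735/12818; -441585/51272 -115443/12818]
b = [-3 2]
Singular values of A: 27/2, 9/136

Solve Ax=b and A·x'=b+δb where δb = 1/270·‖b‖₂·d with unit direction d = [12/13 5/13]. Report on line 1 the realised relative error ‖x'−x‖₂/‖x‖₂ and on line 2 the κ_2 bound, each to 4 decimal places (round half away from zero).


from the listed singular values, σ₁ = 27/2, σ_n = 9/136
κ = σ_max/σ_min = (27/2)/(9/136) = 204.0000
perturbation bound = 204.0000·1/270 = 0.7556
solve Ax = b  →  x = [21.7318 -21.0038]
2-norm of b is 3.6056; of x, 30.2230
δb = ε·‖b‖·d = [0.0123 0.0051]; solving A·Δx = δb gives ‖Δx‖ = 0.2018
relative error = 0.0067
realised/bound (from unrounded values) ≈ 0.0088

0.0067
0.7556


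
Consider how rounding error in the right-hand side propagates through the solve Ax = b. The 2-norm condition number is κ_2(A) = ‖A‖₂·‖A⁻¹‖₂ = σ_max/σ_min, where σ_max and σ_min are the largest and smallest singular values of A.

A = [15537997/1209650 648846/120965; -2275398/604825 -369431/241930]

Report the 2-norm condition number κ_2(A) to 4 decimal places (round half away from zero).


372.2000

AᵀA = [419422552009/2341204996 43689479040/585301249; 43689479040/585301249 72819351625/2341204996]; tr = 1456336993/6926642, det = 17682025/55413136
solving λ² − 1456336993/6926642·λ + 17682025/55413136 = 0 gives λ = 841/4, 21025/13853284
κ_2(A) = √(λ_max/λ_min) = √((841/4) / (21025/13853284)) = 372.2000


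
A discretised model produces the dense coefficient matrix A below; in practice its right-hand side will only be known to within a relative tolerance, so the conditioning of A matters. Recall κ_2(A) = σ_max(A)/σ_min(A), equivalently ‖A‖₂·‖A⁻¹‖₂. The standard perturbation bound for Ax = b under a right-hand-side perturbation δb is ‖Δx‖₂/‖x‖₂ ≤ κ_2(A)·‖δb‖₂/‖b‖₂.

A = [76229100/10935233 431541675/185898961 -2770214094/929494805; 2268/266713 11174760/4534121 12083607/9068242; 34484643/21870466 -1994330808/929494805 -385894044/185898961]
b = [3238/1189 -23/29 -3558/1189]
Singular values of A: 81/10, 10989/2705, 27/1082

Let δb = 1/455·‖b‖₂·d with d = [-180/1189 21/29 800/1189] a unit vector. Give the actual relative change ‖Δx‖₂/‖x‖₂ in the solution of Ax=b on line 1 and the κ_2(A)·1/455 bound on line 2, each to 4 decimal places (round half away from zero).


0.0030
0.7134

from the listed singular values, σ₁ = 81/10, σ_n = 27/1082
condition number: (81/10) ÷ (27/1082) = 324.6000
κ_2(A)·‖δb‖/‖b‖ = 0.7134
solve Ax = b  →  x = [-56.3573 50.4083 -93.4695]
‖b‖ = 4.1231, ‖x‖ = 120.2235
δb = ε·‖b‖·d = [-0.0014 0.0066 0.0061]; solving A·Δx = δb gives ‖Δx‖ = 0.3631
relative error = 0.0030
realised/bound (from unrounded values) ≈ 0.0042


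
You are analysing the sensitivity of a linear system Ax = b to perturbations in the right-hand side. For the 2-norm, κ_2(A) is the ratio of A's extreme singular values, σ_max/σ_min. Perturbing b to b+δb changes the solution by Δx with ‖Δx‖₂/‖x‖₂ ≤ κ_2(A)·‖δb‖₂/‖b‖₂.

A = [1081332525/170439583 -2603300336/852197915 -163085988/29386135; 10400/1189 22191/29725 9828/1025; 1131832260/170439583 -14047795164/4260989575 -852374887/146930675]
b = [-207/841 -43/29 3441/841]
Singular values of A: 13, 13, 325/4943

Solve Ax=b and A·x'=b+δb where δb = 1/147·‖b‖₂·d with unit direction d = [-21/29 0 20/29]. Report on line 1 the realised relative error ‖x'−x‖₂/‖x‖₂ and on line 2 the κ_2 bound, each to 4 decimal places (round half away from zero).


σ_max = 13, σ_min = 325/4943
κ_2(A) = 13 / (325/4943) = 197.7200
worst-case relative error ≤ 197.7200 × 1/147 = 1.3450
solve Ax = b  →  x = [-9.9408 -42.8151 12.2473]
2-norm of b is 4.3589; of x, 45.6283
δb = ε·‖b‖·d = [-0.0215 0.0000 0.0204]; solving A·Δx = δb gives ‖Δx‖ = 0.4510
relative error = 0.0099
so the bound overstates the realised error by a factor of ≈ 136.0822 (computed from the unrounded values)

0.0099
1.3450


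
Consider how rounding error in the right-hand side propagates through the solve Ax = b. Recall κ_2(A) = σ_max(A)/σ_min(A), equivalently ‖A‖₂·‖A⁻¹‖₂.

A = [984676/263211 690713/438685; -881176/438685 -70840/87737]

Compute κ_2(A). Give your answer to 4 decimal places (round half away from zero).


AᵀA = [639379024/35462025 17759588/2364135; 17759588/2364135 12336809/3940225]; tr = 150082061/7092405, det = 17909824/886550625
char-poly roots: 529/25 and 33856/35462025
σ_max=√(529/25)=(23/5), σ_min=√(33856/35462025)=(184/5955) → κ = 148.8750

148.8750


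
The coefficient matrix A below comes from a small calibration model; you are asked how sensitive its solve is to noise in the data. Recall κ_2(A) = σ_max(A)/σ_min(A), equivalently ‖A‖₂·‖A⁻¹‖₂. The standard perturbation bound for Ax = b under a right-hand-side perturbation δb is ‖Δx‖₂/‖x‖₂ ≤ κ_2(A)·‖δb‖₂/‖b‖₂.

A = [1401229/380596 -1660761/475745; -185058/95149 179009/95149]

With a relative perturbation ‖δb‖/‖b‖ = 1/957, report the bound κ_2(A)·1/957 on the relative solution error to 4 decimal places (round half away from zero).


0.2521

form AᵀA = [8689917385/501222544 -10344800781/626528180; -10344800781/626528180 12315683914/783160225] with trace 492626489/14899600 and determinant 279841/14899600
solving λ² − 492626489/14899600·λ + 279841/14899600 = 0 gives λ = 529/16, 529/931225
σ_max=√(529/16)=(23/4), σ_min=√(529/931225)=(23/965) → κ = 241.2500
perturbation bound = 241.2500·1/957 = 0.2521


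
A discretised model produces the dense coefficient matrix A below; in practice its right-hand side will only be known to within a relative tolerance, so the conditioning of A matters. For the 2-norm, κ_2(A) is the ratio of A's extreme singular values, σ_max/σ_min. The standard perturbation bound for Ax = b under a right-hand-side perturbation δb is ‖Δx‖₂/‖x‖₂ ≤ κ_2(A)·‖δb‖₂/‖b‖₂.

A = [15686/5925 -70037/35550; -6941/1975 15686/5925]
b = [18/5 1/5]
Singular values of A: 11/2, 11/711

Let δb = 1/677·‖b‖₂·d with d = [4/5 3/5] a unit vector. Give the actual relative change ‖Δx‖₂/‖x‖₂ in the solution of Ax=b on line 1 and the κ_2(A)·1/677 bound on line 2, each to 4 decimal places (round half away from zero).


0.0018
0.5251

from the listed singular values, σ₁ = 11/2, σ_n = 11/711
κ = σ_max/σ_min = (11/2)/(11/711) = 355.5000
bound on ‖Δx‖/‖x‖: κ·ε = 355.5000·1/677 = 0.5251
solve Ax = b  →  x = [116.6364 154.9091]
‖b‖ = 3.6056, ‖x‖ = 193.9094
δb = ε·‖b‖·d = [0.0043 0.0032]; solving A·Δx = δb gives ‖Δx‖ = 0.3442
relative error = 0.0018
realised/bound (from unrounded values) ≈ 0.0034


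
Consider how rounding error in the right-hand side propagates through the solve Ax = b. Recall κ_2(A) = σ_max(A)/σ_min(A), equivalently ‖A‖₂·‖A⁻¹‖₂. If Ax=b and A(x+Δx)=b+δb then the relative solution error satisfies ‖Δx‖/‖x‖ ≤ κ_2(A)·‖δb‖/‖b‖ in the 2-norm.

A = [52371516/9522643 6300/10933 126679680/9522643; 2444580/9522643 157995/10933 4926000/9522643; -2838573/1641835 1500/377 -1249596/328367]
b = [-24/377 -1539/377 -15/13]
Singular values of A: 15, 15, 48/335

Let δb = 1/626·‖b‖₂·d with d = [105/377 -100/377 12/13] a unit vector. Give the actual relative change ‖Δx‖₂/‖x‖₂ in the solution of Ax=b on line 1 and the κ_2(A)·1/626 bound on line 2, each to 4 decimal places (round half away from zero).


0.1672
0.1672

σ_max = 15, σ_min = 48/335
κ_2(A) = 15 / (48/335) = 104.6875
perturbation bound = 104.6875·1/626 = 0.1672
solve Ax = b  →  x = [0.0027 -0.2828 0.0064]
‖b‖₂ = 4.2426 and ‖x‖₂ = 0.2828
re-solving with b+δb shifts x by Δx of norm 0.0473
relative error = 0.1672
tightness: 0.1672 against a bound of 0.1672; the bound is attained (ratio 1)


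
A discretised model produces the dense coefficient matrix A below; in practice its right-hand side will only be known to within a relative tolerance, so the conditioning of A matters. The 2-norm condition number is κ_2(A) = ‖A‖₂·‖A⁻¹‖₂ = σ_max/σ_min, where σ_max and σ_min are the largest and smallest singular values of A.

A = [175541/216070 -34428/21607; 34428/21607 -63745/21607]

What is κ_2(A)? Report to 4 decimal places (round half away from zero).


AᵀA = [8784903593/2746249700 -823225122/137312485; -823225122/137312485 308747777/27462497]; tr = 2332922429/161544100, det = 130321/6461764
λ_max, λ_min = (2332922429/161544100 ± √5440421800865650041/26096496244810000)/2 = 361/25, 9025/6461764
σ_max=√(361/25)=(19/5), σ_min=√(9025/6461764)=(95/2542) → κ = 101.6800

101.6800


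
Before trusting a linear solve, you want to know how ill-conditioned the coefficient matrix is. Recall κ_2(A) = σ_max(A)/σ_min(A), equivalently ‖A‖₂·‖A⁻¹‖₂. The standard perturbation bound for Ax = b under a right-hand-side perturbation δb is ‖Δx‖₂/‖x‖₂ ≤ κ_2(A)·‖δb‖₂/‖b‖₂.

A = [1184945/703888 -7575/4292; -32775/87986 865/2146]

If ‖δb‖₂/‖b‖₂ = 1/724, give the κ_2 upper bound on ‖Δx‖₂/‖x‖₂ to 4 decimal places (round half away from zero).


AᵀA = [876171025/294740224 -229989375/73685056; -229989375/73685056 60373525/18421264]; tr = 2190425/350464, det = 625/1401856
char-poly roots: 25/4 and 25/350464
so κ_2 = √((25/4) / (25/350464)) = 296.0000
κ_2(A)·‖δb‖/‖b‖ = 0.4088

0.4088


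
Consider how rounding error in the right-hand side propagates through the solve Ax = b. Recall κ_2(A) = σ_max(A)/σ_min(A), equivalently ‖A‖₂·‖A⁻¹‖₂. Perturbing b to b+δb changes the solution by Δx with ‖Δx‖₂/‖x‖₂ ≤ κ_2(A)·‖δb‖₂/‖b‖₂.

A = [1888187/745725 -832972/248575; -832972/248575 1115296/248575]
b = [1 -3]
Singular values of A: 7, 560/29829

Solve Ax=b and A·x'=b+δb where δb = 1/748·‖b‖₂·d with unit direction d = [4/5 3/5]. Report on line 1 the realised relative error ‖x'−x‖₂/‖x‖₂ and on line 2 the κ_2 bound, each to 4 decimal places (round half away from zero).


0.0042
0.4985

from the listed singular values, σ₁ = 7, σ_n = 560/29829
κ = σ_max/σ_min = 7/(560/29829) = 372.8625
perturbation bound = 372.8625·1/748 = 0.4985
solve Ax = b  →  x = [-42.3557 -32.3025]
2-norm of b is 3.1623; of x, 53.2678
re-solving with b+δb shifts x by Δx of norm 0.2252
dividing the unrounded norms, ‖Δx‖/‖x‖ = 0.0042
tightness: 0.0042 against a bound of 0.4985 (unrounded ratio ≈ 0.0085)


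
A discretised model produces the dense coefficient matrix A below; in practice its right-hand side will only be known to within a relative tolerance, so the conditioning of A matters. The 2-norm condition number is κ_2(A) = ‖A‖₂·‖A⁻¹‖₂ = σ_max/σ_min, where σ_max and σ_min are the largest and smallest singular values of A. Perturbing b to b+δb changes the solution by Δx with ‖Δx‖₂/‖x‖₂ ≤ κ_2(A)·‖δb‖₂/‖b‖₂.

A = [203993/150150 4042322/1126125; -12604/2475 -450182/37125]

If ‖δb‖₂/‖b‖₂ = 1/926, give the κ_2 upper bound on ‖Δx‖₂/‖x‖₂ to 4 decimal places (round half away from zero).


form AᵀA = [9018598345/324648324 81116633729/1217431215; 81116633729/1217431215 2920516010344/18261468225] with trace 81131648929/432224100 and determinant 352275361/108056025
λ_max, λ_min = (81131648929/432224100 ± √6579908267524740445441/186817672620810000)/2 = 18769/100, 75076/4322241
so κ_2 = √((18769/100) / (75076/4322241)) = 103.9500
bound on ‖Δx‖/‖x‖: κ·ε = 103.9500·1/926 = 0.1123

0.1123


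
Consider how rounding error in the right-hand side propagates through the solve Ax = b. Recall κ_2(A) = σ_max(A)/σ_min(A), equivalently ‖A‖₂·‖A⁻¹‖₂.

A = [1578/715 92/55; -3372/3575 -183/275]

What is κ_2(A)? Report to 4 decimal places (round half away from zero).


M = AᵀA = [435636/75625 326652/75625; 326652/75625 245089/75625]. tr(M)=27229/3025, det(M)=36/3025
λ_max, λ_min = (27229/3025 ± √740982841/9150625)/2 = 9, 4/3025
so κ_2 = √(9 / (4/3025)) = 82.5000

82.5000


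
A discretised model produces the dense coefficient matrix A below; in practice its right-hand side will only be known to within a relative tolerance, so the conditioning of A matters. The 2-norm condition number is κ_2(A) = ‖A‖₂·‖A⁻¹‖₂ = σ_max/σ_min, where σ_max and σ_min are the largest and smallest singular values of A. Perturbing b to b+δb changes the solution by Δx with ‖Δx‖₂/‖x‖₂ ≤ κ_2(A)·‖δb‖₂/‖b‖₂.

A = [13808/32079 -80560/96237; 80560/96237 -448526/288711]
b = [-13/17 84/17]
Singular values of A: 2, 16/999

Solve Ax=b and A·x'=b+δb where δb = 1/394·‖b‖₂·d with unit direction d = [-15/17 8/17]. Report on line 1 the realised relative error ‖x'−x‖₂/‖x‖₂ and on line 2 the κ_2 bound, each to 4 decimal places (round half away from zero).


0.0042
0.3169

σ_max = 2, σ_min = 16/999
κ = σ_max/σ_min = 2/(16/999) = 124.8750
bound on ‖Δx‖/‖x‖: κ·ε = 124.8750·1/394 = 0.3169
solve Ax = b  →  x = [166.2169 86.3824]
‖b‖₂ = 5.0000 and ‖x‖₂ = 187.3232
δb = ε·‖b‖·d = [-0.0112 0.0060]; solving A·Δx = δb gives ‖Δx‖ = 0.7924
realised ‖Δx‖/‖x‖ = 0.0042
tightness: 0.0042 against a bound of 0.3169 (unrounded ratio ≈ 0.0133)


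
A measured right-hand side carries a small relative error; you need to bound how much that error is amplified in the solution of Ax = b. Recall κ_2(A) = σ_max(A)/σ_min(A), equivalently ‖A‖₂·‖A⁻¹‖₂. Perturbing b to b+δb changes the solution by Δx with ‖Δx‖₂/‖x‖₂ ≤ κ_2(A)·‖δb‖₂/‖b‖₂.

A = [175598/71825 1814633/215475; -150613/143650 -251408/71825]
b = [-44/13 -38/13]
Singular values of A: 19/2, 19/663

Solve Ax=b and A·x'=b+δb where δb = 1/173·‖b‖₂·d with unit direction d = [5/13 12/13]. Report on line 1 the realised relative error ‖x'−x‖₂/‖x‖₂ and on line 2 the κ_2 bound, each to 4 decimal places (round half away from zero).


from the listed singular values, σ₁ = 19/2, σ_n = 19/663
condition number: (19/2) ÷ (19/663) = 331.5000
perturbation bound = 331.5000·1/173 = 1.9162
solve Ax = b  →  x = [133.9368 -39.2842]
2-norm of b is 4.4721; of x, 139.5791
with δb = [0.0099 0.0239], A·Δx = δb → ‖Δx‖ = 0.9020
dividing the unrounded norms, ‖Δx‖/‖x‖ = 0.0065
tightness: 0.0065 against a bound of 1.9162 (unrounded ratio ≈ 0.0034)

0.0065
1.9162


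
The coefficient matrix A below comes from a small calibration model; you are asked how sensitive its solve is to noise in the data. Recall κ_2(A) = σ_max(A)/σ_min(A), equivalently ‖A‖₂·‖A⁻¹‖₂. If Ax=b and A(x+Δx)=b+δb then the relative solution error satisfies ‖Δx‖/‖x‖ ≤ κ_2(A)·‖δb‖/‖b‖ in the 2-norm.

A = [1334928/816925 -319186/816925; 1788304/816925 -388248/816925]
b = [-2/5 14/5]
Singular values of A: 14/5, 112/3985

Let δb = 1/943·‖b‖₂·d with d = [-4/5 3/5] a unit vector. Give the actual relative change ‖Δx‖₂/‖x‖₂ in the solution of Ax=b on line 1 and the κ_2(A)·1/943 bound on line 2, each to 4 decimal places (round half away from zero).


0.0015
0.1056

σ_max = 14/5, σ_min = 112/3985
κ = σ_max/σ_min = (14/5)/(112/3985) = 99.6250
worst-case relative error ≤ 99.6250 × 1/943 = 0.1056
solve Ax = b  →  x = [16.3175 69.2683]
‖b‖ = 2.8284, ‖x‖ = 71.1643
with δb = [-0.0024 0.0018], A·Δx = δb → ‖Δx‖ = 0.1067
realised ‖Δx‖/‖x‖ = 0.0015
so the bound overstates the realised error by a factor of ≈ 70.4491 (computed from the unrounded values)


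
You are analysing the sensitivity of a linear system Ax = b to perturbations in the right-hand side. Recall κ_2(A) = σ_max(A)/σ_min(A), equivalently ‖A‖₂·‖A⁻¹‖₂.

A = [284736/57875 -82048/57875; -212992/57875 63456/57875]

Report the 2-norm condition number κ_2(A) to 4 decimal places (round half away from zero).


231.5000

M = AᵀA = [25288036352/669903125 -7375527936/669903125; -7375527936/669903125 2151707648/669903125]. tr(M)=219517952/5359225, det(M)=4194304/133980625
solving λ² − 219517952/5359225·λ + 4194304/133980625 = 0 gives λ = 1024/25, 4096/5359225
σ_max=√(1024/25)=(32/5), σ_min=√(4096/5359225)=(64/2315) → κ = 231.5000


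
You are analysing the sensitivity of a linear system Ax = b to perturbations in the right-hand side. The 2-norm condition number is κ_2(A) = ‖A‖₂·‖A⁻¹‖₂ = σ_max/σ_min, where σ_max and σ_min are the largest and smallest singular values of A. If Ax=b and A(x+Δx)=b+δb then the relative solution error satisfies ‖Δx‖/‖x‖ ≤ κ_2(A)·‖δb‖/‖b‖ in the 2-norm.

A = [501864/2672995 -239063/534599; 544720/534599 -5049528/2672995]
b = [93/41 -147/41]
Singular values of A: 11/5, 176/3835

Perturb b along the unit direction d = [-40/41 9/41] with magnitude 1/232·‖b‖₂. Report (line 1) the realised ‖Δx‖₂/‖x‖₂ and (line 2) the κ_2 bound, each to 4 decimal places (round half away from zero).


σ_max = 11/5, σ_min = 176/3835
condition number: (11/5) ÷ (176/3835) = 47.9375
κ_2(A)·‖δb‖/‖b‖ = 0.2066
solve Ax = b  →  x = [-58.3205 -29.5588]
‖b‖ = 4.2426, ‖x‖ = 65.3835
δb = ε·‖b‖·d = [-0.0178 0.0040]; solving A·Δx = δb gives ‖Δx‖ = 0.3985
realised ‖Δx‖/‖x‖ = 0.0061
so the bound overstates the realised error by a factor of ≈ 33.9043 (computed from the unrounded values)

0.0061
0.2066


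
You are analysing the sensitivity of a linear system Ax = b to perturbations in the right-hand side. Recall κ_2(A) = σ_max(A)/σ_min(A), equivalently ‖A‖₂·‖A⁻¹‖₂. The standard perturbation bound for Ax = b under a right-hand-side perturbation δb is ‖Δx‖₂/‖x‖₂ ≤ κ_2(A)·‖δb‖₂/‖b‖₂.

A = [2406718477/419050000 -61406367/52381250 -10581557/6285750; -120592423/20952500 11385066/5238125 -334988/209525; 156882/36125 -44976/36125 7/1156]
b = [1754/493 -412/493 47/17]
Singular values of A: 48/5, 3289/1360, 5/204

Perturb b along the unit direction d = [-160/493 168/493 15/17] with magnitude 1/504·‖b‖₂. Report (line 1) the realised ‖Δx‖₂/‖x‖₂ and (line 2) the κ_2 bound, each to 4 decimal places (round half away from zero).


from the listed singular values, σ₁ = 48/5, σ_n = 5/204
κ_2(A) = (48/5) / (5/204) = 391.6800
worst-case relative error ≤ 391.6800 × 1/504 = 0.7771
solve Ax = b  →  x = [11.4319 37.7069 10.6301]
2-norm of b is 4.5826; of x, 40.8105
with δb = [-0.0030 0.0031 0.0080], A·Δx = δb → ‖Δx‖ = 0.3710
dividing the unrounded norms, ‖Δx‖/‖x‖ = 0.0091
realised/bound (from unrounded values) ≈ 0.0117

0.0091
0.7771


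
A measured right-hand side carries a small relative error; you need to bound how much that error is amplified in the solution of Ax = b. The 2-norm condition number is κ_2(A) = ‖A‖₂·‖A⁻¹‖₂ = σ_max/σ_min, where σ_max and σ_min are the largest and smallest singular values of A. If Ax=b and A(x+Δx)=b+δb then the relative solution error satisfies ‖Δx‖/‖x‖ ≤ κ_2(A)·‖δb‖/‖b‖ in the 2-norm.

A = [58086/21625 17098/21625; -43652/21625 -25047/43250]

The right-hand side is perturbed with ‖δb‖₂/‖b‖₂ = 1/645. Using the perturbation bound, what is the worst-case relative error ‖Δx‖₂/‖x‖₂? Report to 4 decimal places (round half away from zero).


0.4694

form AᵀA = [42235844/3741125 12318642/3741125; 12318642/3741125 14373749/14964500] with trace 1466537/119716 and determinant 49/29929
char-poly roots: 49/4 and 4/29929
σ_max=√(49/4)=(7/2), σ_min=√(4/29929)=(2/173) → κ = 302.7500
κ_2(A)·‖δb‖/‖b‖ = 0.4694


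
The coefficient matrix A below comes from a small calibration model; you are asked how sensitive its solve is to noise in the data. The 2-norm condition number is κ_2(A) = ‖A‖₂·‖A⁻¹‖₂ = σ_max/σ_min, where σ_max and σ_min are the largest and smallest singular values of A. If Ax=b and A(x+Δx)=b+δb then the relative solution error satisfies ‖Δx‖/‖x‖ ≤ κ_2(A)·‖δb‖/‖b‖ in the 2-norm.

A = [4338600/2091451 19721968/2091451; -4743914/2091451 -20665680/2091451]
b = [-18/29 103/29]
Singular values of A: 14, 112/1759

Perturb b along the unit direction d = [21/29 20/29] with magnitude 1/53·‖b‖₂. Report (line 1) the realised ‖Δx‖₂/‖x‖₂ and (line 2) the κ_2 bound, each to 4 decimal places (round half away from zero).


σ_max = 14, σ_min = 112/1759
condition number: 14 ÷ (112/1759) = 219.8750
worst-case relative error ≤ 219.8750 × 1/53 = 4.1486
solve Ax = b  →  x = [-30.6916 6.6860]
‖b‖₂ = 3.6056 and ‖x‖₂ = 31.4114
re-solving with b+δb shifts x by Δx of norm 1.0684
realised ‖Δx‖/‖x‖ = 0.0340
so the bound overstates the realised error by a factor of ≈ 121.9675 (computed from the unrounded values)

0.0340
4.1486


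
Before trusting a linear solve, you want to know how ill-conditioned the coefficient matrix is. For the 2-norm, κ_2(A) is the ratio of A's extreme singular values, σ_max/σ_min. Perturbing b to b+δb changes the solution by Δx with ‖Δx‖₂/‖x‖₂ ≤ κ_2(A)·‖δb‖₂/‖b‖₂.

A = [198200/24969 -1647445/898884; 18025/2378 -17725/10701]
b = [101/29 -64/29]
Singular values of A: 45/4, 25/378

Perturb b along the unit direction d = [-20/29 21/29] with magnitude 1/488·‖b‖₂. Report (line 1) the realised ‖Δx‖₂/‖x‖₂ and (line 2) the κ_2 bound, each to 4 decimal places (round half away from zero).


from the listed singular values, σ₁ = 45/4, σ_n = 25/378
condition number: (45/4) ÷ (25/378) = 170.1000
perturbation bound = 170.1000·1/488 = 0.3486
solve Ax = b  →  x = [-13.1894 -59.0244]
‖b‖ = 4.1231, ‖x‖ = 60.4801
Δx = A⁻¹·δb where δb = 1/488·4.1231·d; ‖Δx‖ = 0.1277
dividing the unrounded norms, ‖Δx‖/‖x‖ = 0.0021
realised/bound (from unrounded values) ≈ 0.0061

0.0021
0.3486


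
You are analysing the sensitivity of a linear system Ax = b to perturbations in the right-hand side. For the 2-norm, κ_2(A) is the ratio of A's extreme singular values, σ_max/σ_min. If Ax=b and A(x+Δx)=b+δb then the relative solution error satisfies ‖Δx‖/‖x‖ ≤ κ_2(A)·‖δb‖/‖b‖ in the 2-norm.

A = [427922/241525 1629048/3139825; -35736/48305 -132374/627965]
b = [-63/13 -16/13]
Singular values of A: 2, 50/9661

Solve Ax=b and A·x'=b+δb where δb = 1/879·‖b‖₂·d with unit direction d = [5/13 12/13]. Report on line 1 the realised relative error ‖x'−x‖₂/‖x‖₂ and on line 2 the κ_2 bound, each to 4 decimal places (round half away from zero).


0.0019
0.4396

σ_max = 2, σ_min = 50/9661
condition number: 2 ÷ (50/9661) = 386.4400
κ_2(A)·‖δb‖/‖b‖ = 0.4396
solve Ax = b  →  x = [160.3848 -557.0336]
2-norm of b is 5.0000; of x, 579.6635
δb = ε·‖b‖·d = [0.0022 0.0053]; solving A·Δx = δb gives ‖Δx‖ = 1.0991
dividing the unrounded norms, ‖Δx‖/‖x‖ = 0.0019
realised/bound (from unrounded values) ≈ 0.0043


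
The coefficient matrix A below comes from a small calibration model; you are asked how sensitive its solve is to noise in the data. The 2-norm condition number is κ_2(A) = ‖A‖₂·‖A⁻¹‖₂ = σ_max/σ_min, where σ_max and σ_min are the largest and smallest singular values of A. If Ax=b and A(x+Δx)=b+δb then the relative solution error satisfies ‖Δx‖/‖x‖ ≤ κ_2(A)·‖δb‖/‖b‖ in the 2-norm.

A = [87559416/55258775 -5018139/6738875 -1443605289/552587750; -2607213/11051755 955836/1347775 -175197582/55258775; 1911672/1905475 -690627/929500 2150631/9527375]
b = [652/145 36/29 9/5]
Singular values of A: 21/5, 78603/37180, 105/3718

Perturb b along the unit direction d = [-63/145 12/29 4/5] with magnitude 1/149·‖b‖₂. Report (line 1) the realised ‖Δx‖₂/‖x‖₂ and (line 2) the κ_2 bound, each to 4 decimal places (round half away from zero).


0.6953
0.9981

from the listed singular values, σ₁ = 21/5, σ_n = 105/3718
condition number: (21/5) ÷ (105/3718) = 148.7200
bound on ‖Δx‖/‖x‖: κ·ε = 148.7200·1/149 = 0.9981
solve Ax = b  →  x = [1.3166 -0.8514 -0.6800]
2-norm of b is 5.0000; of x, 1.7090
δb = ε·‖b‖·d = [-0.0146 0.0139 0.0268]; solving A·Δx = δb gives ‖Δx‖ = 1.1882
realised ‖Δx‖/‖x‖ = 0.6953
so the bound overstates the realised error by a factor of ≈ 1.4356 (computed from the unrounded values)


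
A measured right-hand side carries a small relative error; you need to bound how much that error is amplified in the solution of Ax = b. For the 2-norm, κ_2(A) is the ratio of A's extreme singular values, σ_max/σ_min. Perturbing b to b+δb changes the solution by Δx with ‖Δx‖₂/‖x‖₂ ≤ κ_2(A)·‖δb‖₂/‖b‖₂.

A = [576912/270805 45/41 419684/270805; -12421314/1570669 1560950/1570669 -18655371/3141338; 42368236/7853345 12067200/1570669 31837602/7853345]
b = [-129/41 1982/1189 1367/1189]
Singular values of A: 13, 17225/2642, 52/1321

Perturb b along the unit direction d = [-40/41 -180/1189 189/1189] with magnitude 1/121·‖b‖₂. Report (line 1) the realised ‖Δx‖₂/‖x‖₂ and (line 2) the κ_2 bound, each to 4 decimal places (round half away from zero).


0.0103
2.7293

largest singular value 13, smallest 52/1321
κ_2(A) = 13 / (52/1321) = 330.2500
bound on ‖Δx‖/‖x‖: κ·ε = 330.2500·1/121 = 2.7293
solve Ax = b  →  x = [-45.8781 0.2536 60.8558]
‖b‖ = 3.7417, ‖x‖ = 76.2122
re-solving with b+δb shifts x by Δx of norm 0.7856
relative error = 0.0103
realised/bound (from unrounded values) ≈ 0.0038


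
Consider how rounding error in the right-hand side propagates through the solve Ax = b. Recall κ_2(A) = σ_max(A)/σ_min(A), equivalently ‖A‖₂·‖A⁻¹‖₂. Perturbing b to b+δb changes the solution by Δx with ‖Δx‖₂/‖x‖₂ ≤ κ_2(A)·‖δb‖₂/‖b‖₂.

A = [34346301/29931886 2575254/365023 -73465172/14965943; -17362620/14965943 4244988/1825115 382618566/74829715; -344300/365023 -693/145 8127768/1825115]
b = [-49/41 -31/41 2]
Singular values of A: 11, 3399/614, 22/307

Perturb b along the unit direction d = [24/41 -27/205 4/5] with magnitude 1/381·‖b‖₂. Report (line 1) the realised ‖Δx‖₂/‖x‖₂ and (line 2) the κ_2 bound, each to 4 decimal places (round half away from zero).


from the listed singular values, σ₁ = 11, σ_n = 22/307
κ = σ_max/σ_min = 11/(22/307) = 153.5000
bound on ‖Δx‖/‖x‖: κ·ε = 153.5000·1/381 = 0.4029
solve Ax = b  →  x = [13.6154 -0.2562 3.0579]
‖b‖₂ = 2.4495 and ‖x‖₂ = 13.9569
Δx = A⁻¹·δb where δb = 1/381·2.4495·d; ‖Δx‖ = 0.0897
relative error = 0.0064
tightness: 0.0064 against a bound of 0.4029 (unrounded ratio ≈ 0.0160)

0.0064
0.4029


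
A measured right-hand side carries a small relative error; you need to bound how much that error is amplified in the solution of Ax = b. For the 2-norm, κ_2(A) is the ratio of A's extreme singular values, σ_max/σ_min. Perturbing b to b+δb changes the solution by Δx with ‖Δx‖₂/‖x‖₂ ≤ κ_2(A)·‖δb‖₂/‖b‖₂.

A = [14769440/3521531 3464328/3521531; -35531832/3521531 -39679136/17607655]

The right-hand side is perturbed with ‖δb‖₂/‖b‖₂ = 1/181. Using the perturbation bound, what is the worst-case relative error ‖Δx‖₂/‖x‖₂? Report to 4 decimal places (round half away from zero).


1.4601

M = AᵀA = [8761227474496/73379766769 9856232644608/366898833845; 9856232644608/366898833845 11091556485184/1834494169225]. tr(M)=136896040064/1091311225, det(M)=9834496/43652449
char-poly roots: 3136/25 and 78400/43652449
σ_max=√(3136/25)=(56/5), σ_min=√(78400/43652449)=(280/6607) → κ = 264.2800
κ_2(A)·‖δb‖/‖b‖ = 1.4601


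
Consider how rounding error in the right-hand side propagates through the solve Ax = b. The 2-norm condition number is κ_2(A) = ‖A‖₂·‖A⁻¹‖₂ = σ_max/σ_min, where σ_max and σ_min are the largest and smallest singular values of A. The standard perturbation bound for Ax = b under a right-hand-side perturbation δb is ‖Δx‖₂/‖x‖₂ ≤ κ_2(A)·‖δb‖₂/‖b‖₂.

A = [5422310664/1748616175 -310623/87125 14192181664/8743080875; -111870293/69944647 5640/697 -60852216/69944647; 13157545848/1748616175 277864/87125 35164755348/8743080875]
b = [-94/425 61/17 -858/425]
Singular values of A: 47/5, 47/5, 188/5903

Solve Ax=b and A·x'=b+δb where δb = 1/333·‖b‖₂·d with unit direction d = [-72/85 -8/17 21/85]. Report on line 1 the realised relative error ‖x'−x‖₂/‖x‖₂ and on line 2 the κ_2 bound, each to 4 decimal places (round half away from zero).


0.0062
0.8863

from the listed singular values, σ₁ = 47/5, σ_n = 188/5903
condition number: (47/5) ÷ (188/5903) = 295.1500
κ_2(A)·‖δb‖/‖b‖ = 0.8863
solve Ax = b  →  x = [29.3070 0.2647 -55.5405]
‖b‖ = 4.1231, ‖x‖ = 62.7990
re-solving with b+δb shifts x by Δx of norm 0.3888
relative error = 0.0062
so the bound overstates the realised error by a factor of ≈ 143.1715 (computed from the unrounded values)


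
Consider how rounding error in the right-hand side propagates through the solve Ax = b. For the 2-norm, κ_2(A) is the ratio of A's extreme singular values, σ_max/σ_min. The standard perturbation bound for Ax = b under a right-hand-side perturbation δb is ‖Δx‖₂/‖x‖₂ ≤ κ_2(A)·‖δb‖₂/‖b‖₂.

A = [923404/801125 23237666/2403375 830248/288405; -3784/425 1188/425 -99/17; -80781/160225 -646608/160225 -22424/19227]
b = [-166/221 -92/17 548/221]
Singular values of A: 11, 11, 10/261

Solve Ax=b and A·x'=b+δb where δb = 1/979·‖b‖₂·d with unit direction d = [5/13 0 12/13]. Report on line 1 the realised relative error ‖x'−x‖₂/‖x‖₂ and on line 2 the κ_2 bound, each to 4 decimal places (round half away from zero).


largest singular value 11, smallest 10/261
κ = σ_max/σ_min = 11/(10/261) = 287.1000
κ_2(A)·‖δb‖/‖b‖ = 0.2933
solve Ax = b  →  x = [-29.6861 -9.0372 41.9782]
2-norm of b is 6.0000; of x, 52.2025
with δb = [0.0024 0.0000 0.0057], A·Δx = δb → ‖Δx‖ = 0.1600
relative error = 0.0031
realised/bound (from unrounded values) ≈ 0.0104

0.0031
0.2933


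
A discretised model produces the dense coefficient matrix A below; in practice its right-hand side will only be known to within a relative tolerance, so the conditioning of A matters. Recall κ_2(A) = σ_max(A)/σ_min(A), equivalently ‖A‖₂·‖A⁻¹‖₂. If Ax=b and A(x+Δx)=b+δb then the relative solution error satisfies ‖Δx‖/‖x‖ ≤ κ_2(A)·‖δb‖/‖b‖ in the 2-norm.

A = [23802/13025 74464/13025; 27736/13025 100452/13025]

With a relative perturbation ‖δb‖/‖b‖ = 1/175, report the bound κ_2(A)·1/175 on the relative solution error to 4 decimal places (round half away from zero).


AᵀA = [53432836/6786025 182341152/6786025; 182341152/6786025 625419664/6786025]; tr = 27154100/271441, det = 1000000/271441
char-poly roots: 100 and 10000/271441
κ_2(A) = √(λ_max/λ_min) = √(100 / (10000/271441)) = 52.1000
κ_2(A)·‖δb‖/‖b‖ = 0.2977

0.2977


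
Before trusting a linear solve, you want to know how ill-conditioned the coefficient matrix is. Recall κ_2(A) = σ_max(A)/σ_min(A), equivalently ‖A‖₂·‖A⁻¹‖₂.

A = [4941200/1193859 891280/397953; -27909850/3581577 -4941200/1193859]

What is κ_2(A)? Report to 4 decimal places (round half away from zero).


AᵀA = [3455705342500/44386483761 614339396000/14795494587; 614339396000/14795494587 109221030400/4931831529]; tr = 15358804900/153586449, det = 16000000/153586449
solving λ² − 15358804900/153586449·λ + 16000000/153586449 = 0 gives λ = 100, 160000/153586449
σ_max=√100=10, σ_min=√(160000/153586449)=(400/12393) → κ = 309.8250

309.8250


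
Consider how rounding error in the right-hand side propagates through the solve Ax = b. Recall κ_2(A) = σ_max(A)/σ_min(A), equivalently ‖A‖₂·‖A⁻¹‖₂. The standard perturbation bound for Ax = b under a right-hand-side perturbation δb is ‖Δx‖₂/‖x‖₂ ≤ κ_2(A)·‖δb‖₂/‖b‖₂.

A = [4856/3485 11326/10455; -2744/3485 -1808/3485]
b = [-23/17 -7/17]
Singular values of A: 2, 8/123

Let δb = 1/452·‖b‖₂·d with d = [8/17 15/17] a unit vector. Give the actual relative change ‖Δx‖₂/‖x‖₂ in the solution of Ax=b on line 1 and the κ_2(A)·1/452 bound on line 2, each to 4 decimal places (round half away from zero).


σ_max = 2, σ_min = 8/123
κ_2(A) = 2 / (8/123) = 30.7500
worst-case relative error ≤ 30.7500 × 1/452 = 0.0680
solve Ax = b  →  x = [8.8250 -12.6000]
2-norm of b is 1.4142; of x, 15.3831
with δb = [0.0015 0.0028], A·Δx = δb → ‖Δx‖ = 0.0481
dividing the unrounded norms, ‖Δx‖/‖x‖ = 0.0031
tightness: 0.0031 against a bound of 0.0680 (unrounded ratio ≈ 0.0460)

0.0031
0.0680


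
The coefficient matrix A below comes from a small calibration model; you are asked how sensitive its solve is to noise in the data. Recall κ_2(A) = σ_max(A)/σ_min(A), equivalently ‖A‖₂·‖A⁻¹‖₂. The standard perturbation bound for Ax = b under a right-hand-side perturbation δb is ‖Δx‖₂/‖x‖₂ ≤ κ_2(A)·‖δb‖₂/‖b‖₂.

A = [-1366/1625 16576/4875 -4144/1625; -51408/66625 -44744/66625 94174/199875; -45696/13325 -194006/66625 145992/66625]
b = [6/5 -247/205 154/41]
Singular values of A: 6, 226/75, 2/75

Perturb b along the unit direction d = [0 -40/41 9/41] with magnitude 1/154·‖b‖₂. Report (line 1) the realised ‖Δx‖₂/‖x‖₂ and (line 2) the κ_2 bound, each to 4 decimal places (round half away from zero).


from the listed singular values, σ₁ = 6, σ_n = 2/75
condition number: 6 ÷ (2/75) = 225.0000
bound on ‖Δx‖/‖x‖: κ·ε = 225.0000·1/154 = 1.4610
solve Ax = b  →  x = [-1.0472 45.0602 59.9549]
‖b‖₂ = 4.1231 and ‖x‖₂ = 75.0073
with δb = [0.0000 -0.0261 0.0059], A·Δx = δb → ‖Δx‖ = 1.0040
dividing the unrounded norms, ‖Δx‖/‖x‖ = 0.0134
tightness: 0.0134 against a bound of 1.4610 (unrounded ratio ≈ 0.0092)

0.0134
1.4610


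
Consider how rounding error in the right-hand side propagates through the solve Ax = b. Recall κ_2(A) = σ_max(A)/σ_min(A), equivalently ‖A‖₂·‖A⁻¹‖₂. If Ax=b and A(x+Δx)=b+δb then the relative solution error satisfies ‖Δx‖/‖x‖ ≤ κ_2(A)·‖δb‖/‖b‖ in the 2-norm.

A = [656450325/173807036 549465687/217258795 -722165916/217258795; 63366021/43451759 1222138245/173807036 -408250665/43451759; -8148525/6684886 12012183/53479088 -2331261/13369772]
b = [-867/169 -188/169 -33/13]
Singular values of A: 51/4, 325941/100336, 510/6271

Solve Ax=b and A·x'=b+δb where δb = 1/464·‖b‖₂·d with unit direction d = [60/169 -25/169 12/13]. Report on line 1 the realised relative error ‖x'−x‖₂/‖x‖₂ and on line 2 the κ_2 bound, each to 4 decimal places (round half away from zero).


largest singular value 51/4, smallest 510/6271
κ_2(A) = (51/4) / (510/6271) = 156.7750
κ_2(A)·‖δb‖/‖b‖ = 0.3379
solve Ax = b  →  x = [-0.9526 -39.3636 -29.4891]
2-norm of b is 5.8310; of x, 49.1935
re-solving with b+δb shifts x by Δx of norm 0.1545
dividing the unrounded norms, ‖Δx‖/‖x‖ = 0.0031
so the bound overstates the realised error by a factor of ≈ 107.5669 (computed from the unrounded values)

0.0031
0.3379


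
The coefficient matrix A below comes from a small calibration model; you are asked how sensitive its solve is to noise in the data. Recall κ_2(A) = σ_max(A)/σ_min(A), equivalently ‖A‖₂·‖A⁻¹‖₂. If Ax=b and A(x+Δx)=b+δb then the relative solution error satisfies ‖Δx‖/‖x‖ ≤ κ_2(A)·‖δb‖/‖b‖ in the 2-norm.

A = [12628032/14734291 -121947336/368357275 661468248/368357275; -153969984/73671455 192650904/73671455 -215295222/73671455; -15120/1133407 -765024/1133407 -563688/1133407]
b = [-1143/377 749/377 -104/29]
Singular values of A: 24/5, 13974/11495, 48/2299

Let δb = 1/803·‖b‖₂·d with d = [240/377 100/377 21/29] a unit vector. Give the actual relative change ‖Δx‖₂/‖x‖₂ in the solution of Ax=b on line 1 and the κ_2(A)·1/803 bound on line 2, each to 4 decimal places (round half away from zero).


0.0016
0.2863

from the listed singular values, σ₁ = 24/5, σ_n = 48/2299
κ = σ_max/σ_min = (24/5)/(48/2299) = 229.9000
bound on ‖Δx‖/‖x‖: κ·ε = 229.9000·1/803 = 0.2863
solve Ax = b  →  x = [168.7500 55.0831 -72.0731]
2-norm of b is 5.0990; of x, 191.5861
Δx = A⁻¹·δb where δb = 1/803·5.0990·d; ‖Δx‖ = 0.3041
dividing the unrounded norms, ‖Δx‖/‖x‖ = 0.0016
realised/bound (from unrounded values) ≈ 0.0055


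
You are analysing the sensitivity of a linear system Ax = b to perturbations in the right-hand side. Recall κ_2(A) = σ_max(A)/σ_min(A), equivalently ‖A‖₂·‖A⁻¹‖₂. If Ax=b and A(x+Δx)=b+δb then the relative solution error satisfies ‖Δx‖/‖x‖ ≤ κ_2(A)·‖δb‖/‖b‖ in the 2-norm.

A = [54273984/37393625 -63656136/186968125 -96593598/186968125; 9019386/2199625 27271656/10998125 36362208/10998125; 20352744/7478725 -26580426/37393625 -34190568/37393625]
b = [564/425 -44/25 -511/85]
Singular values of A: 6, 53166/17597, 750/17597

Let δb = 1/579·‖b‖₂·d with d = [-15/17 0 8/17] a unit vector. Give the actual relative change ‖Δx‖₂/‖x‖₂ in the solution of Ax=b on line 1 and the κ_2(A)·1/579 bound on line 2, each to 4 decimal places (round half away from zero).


largest singular value 6, smallest 750/17597
condition number: 6 ÷ (750/17597) = 140.7760
bound on ‖Δx‖/‖x‖: κ·ε = 140.7760·1/579 = 0.2431
solve Ax = b  →  x = [-1.1944 75.5360 -55.7031]
2-norm of b is 6.4031; of x, 93.8613
with δb = [-0.0098 0.0000 0.0052], A·Δx = δb → ‖Δx‖ = 0.2595
relative error = 0.0028
tightness: 0.0028 against a bound of 0.2431 (unrounded ratio ≈ 0.0114)

0.0028
0.2431
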